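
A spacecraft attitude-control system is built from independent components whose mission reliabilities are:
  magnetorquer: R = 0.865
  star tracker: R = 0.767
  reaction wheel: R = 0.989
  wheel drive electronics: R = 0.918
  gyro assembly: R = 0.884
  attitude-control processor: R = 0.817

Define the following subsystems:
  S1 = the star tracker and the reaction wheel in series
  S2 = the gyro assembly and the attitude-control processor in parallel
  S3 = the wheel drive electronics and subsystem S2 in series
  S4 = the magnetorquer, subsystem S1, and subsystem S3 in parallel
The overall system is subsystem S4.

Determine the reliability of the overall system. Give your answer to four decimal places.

0.9967

Series (star tracker and reaction wheel): 0.767000 × 0.989000 = 0.758563
Parallel (gyro assembly and attitude-control processor): 1 − (1 − 0.884000)(1 − 0.817000) = 0.978772
Series (wheel drive electronics and [0.978772]): 0.918000 × 0.978772 = 0.898513
Parallel (magnetorquer, [0.758563], and [0.898513]): 1 − (1 − 0.865000)(1 − 0.758563)(1 − 0.898513) = 0.9967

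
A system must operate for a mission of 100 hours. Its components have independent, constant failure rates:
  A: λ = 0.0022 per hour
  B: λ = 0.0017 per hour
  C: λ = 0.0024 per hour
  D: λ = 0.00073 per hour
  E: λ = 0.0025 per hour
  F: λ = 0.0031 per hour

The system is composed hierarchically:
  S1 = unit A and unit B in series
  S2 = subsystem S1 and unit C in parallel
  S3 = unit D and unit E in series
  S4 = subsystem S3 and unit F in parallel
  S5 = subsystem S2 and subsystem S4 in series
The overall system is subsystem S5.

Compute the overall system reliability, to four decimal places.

R(A) = exp(−0.0022 × 100) = 0.802519
R(B) = exp(−0.0017 × 100) = 0.843665
R(C) = exp(−0.0024 × 100) = 0.786628
R(D) = exp(−0.00073 × 100) = 0.929601
R(E) = exp(−0.0025 × 100) = 0.778801
R(F) = exp(−0.0031 × 100) = 0.733447
Series (A and B): 0.802519 × 0.843665 = 0.677057
Parallel ([0.677057] and C): 1 − (1 − 0.677057)(1 − 0.786628) = 0.931093
Series (D and E): 0.929601 × 0.778801 = 0.723974
Parallel ([0.723974] and F): 1 − (1 − 0.723974)(1 − 0.733447) = 0.926424
Series ([0.931093] and [0.926424]): 0.931093 × 0.926424 = 0.8626

0.8626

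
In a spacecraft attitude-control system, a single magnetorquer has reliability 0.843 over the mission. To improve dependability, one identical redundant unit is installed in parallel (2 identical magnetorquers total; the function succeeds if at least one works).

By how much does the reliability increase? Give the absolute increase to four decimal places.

R_before = 0.843
R_after = 1 − (1 − 0.843)^2 = 0.9754
ΔR = 0.9754 − 0.843 = 0.1324

0.1324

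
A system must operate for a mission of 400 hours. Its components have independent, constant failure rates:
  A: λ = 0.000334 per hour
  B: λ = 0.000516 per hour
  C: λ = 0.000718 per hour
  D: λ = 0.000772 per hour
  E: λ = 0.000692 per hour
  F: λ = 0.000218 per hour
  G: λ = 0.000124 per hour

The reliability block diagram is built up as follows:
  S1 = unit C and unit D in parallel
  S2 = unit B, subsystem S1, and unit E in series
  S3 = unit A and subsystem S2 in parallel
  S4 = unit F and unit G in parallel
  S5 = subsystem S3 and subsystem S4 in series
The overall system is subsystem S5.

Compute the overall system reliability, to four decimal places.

R(A) = exp(−0.000334 × 400) = 0.874940
R(B) = exp(−0.000516 × 400) = 0.813508
R(C) = exp(−0.000718 × 400) = 0.750362
R(D) = exp(−0.000772 × 400) = 0.734328
R(E) = exp(−0.000692 × 400) = 0.758206
R(F) = exp(−0.000218 × 400) = 0.916494
R(G) = exp(−0.000124 × 400) = 0.951610
Parallel (C and D): 1 − (1 − 0.750362)(1 − 0.734328) = 0.933678
Series (B, [0.933678], and E): 0.813508 × 0.933678 × 0.758206 = 0.575899
Parallel (A and [0.575899]): 1 − (1 − 0.874940)(1 − 0.575899) = 0.946962
Parallel (F and G): 1 − (1 − 0.916494)(1 − 0.951610) = 0.995959
Series ([0.946962] and [0.995959]): 0.946962 × 0.995959 = 0.9431

0.9431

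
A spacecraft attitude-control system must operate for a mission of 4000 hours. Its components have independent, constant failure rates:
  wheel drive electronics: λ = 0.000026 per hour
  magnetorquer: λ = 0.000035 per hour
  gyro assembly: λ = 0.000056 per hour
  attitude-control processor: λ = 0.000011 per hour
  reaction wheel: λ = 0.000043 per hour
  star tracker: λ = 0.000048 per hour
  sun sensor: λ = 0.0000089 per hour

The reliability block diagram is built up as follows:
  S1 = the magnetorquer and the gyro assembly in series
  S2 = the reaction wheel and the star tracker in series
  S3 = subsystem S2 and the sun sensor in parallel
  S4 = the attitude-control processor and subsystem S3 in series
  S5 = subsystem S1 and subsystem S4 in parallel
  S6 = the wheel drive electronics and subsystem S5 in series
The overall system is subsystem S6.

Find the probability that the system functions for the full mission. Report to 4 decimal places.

0.8866

R(wheel drive electronics) = exp(−0.000026 × 4000) = 0.901225
R(magnetorquer) = exp(−0.000035 × 4000) = 0.869358
R(gyro assembly) = exp(−0.000056 × 4000) = 0.799315
R(attitude-control processor) = exp(−0.000011 × 4000) = 0.956954
R(reaction wheel) = exp(−0.000043 × 4000) = 0.841979
R(star tracker) = exp(−0.000048 × 4000) = 0.825307
R(sun sensor) = exp(−0.0000089 × 4000) = 0.965026
Series (magnetorquer and gyro assembly): 0.869358 × 0.799315 = 0.694891
Series (reaction wheel and star tracker): 0.841979 × 0.825307 = 0.694891
Parallel ([0.694891] and sun sensor): 1 − (1 − 0.694891)(1 − 0.965026) = 0.989329
Series (attitude-control processor and [0.989329]): 0.956954 × 0.989329 = 0.946742
Parallel ([0.694891] and [0.946742]): 1 − (1 − 0.694891)(1 − 0.946742) = 0.983751
Series (wheel drive electronics and [0.983751]): 0.901225 × 0.983751 = 0.8866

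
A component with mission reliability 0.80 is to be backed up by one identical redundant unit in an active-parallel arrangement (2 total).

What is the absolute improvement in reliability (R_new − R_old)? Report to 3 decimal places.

0.160

R_before = 0.80
R_after = 1 − (1 − 0.80)^2 = 0.960
ΔR = 0.960 − 0.80 = 0.160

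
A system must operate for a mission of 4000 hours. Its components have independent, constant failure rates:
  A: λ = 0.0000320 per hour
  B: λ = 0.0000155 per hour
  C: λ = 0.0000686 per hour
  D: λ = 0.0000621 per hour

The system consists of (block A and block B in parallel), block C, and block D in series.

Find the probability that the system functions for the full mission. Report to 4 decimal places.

0.5886

R(A) = exp(−0.0000320 × 4000) = 0.879853
R(B) = exp(−0.0000155 × 4000) = 0.939883
R(C) = exp(−0.0000686 × 4000) = 0.760028
R(D) = exp(−0.0000621 × 4000) = 0.780048
Parallel (A and B): 1 − (1 − 0.879853)(1 − 0.939883) = 0.992777
Series ([0.992777], C, and D): 0.992777 × 0.760028 × 0.780048 = 0.5886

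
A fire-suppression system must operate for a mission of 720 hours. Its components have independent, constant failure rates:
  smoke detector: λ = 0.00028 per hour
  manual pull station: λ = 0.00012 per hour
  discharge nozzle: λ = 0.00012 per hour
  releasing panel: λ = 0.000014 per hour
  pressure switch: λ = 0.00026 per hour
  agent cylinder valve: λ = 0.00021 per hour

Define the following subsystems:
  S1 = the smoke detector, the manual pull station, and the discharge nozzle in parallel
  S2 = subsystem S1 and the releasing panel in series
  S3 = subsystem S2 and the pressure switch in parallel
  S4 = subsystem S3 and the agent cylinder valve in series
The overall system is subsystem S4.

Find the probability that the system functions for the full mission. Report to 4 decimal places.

0.8580

R(smoke detector) = exp(−0.00028 × 720) = 0.817422
R(manual pull station) = exp(−0.00012 × 720) = 0.917227
R(discharge nozzle) = exp(−0.00012 × 720) = 0.917227
R(releasing panel) = exp(−0.000014 × 720) = 0.989971
R(pressure switch) = exp(−0.00026 × 720) = 0.829278
R(agent cylinder valve) = exp(−0.00021 × 720) = 0.859676
Parallel (smoke detector, manual pull station, and discharge nozzle): 1 − (1 − 0.817422)(1 − 0.917227)(1 − 0.917227) = 0.998749
Series ([0.998749] and releasing panel): 0.998749 × 0.989971 = 0.988733
Parallel ([0.988733] and pressure switch): 1 − (1 − 0.988733)(1 − 0.829278) = 0.998076
Series ([0.998076] and agent cylinder valve): 0.998076 × 0.859676 = 0.8580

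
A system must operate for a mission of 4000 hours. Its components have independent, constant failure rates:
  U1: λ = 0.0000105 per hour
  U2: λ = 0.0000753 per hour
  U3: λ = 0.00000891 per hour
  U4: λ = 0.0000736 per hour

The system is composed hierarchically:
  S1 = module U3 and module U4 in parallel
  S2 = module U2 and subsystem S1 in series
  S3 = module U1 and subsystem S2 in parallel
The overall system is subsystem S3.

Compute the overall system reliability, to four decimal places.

R(U1) = exp(−0.0000105 × 4000) = 0.958870
R(U2) = exp(−0.0000753 × 4000) = 0.739930
R(U3) = exp(−0.00000891 × 4000) = 0.964988
R(U4) = exp(−0.0000736 × 4000) = 0.744978
Parallel (U3 and U4): 1 − (1 − 0.964988)(1 − 0.744978) = 0.991071
Series (U2 and [0.991071]): 0.739930 × 0.991071 = 0.733323
Parallel (U1 and [0.733323]): 1 − (1 − 0.958870)(1 − 0.733323) = 0.9890

0.9890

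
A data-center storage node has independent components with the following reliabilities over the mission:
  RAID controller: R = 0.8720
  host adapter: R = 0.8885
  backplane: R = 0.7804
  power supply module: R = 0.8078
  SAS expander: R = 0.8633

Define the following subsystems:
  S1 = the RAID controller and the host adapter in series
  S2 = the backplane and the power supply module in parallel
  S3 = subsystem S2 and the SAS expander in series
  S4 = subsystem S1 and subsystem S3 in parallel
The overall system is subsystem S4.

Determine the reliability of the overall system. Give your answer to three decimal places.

0.961

Series (RAID controller and host adapter): 0.87200 × 0.88850 = 0.77477
Parallel (backplane and power supply module): 1 − (1 − 0.78040)(1 − 0.80780) = 0.95779
Series ([0.95779] and SAS expander): 0.95779 × 0.86330 = 0.82686
Parallel ([0.77477] and [0.82686]): 1 − (1 − 0.77477)(1 − 0.82686) = 0.961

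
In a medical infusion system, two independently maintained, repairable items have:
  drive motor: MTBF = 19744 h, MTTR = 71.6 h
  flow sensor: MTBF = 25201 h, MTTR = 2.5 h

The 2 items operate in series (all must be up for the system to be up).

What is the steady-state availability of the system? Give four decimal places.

A(drive motor) = MTBF/(MTBF+MTTR) = 19744/(19744+71.6) = 0.996387
A(flow sensor) = MTBF/(MTBF+MTTR) = 25201/(25201+2.5) = 0.999901
Series availability: 0.996387 × 0.999901 = 0.9963

0.9963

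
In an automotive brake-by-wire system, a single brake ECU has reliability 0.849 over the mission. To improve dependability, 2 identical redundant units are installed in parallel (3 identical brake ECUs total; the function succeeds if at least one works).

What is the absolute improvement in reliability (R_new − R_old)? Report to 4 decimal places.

R_before = 0.849
R_after = 1 − (1 − 0.849)^3 = 0.9966
ΔR = 0.9966 − 0.849 = 0.1476

0.1476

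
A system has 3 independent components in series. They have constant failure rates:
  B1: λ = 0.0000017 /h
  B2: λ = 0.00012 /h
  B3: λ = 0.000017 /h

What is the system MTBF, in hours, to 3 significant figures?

7210

Series of exponential components: λ_sys = Σ λ_i
λ_sys = 0.0000017 + 0.00012 + 0.000017 = 1.3870e-04 /h
MTBF = 1 / λ_sys = 7210 h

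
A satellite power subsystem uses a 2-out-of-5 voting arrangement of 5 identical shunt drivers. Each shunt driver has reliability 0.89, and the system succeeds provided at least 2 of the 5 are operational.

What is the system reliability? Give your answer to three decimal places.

R = Σ_{i=2}^{5} C(5,i) p^i (1−p)^{5−i} with p = 0.89
C(5,2)·0.89^2·0.11^3 = 0.01054
C(5,3)·0.89^3·0.11^2 = 0.08530
C(5,4)·0.89^4·0.11^1 = 0.34508
C(5,5)·0.89^5·0.11^0 = 0.55841
Sum = 0.999

0.999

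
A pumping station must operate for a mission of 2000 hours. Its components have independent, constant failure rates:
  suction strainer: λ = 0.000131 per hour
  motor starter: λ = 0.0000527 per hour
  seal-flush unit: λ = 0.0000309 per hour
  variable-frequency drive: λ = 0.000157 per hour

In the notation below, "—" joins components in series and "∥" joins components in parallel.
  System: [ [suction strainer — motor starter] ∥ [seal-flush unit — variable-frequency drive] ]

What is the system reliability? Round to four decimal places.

R(suction strainer) = exp(−0.000131 × 2000) = 0.769511
R(motor starter) = exp(−0.0000527 × 2000) = 0.899964
R(seal-flush unit) = exp(−0.0000309 × 2000) = 0.940071
R(variable-frequency drive) = exp(−0.000157 × 2000) = 0.730519
Series (suction strainer and motor starter): 0.769511 × 0.899964 = 0.692532
Series (seal-flush unit and variable-frequency drive): 0.940071 × 0.730519 = 0.686740
Parallel ([0.692532] and [0.686740]): 1 − (1 − 0.692532)(1 − 0.686740) = 0.9037

0.9037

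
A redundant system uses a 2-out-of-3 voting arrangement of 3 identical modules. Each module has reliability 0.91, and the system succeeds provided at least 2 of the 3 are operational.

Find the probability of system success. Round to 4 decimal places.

0.9772

R = Σ_{i=2}^{3} C(3,i) p^i (1−p)^{3−i} with p = 0.91
C(3,2)·0.91^2·0.09^1 = 0.223587
C(3,3)·0.91^3·0.09^0 = 0.753571
Sum = 0.9772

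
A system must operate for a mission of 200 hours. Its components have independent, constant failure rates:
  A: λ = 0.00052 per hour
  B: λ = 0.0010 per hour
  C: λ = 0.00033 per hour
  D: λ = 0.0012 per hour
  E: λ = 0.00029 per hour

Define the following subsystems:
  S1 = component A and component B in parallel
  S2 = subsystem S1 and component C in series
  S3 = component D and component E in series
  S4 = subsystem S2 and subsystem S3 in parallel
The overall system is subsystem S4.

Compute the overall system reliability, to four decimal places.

0.9792

R(A) = exp(−0.00052 × 200) = 0.901225
R(B) = exp(−0.0010 × 200) = 0.818731
R(C) = exp(−0.00033 × 200) = 0.936131
R(D) = exp(−0.0012 × 200) = 0.786628
R(E) = exp(−0.00029 × 200) = 0.943650
Parallel (A and B): 1 − (1 − 0.901225)(1 − 0.818731) = 0.982095
Series ([0.982095] and C): 0.982095 × 0.936131 = 0.919370
Series (D and E): 0.786628 × 0.943650 = 0.742302
Parallel ([0.919370] and [0.742302]): 1 − (1 − 0.919370)(1 − 0.742302) = 0.9792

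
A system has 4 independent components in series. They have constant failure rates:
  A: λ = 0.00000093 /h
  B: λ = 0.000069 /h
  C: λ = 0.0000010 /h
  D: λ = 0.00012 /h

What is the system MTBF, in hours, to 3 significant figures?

Series of exponential components: λ_sys = Σ λ_i
λ_sys = 0.00000093 + 0.000069 + 0.0000010 + 0.00012 = 1.9093e-04 /h
MTBF = 1 / λ_sys = 5240 h

5240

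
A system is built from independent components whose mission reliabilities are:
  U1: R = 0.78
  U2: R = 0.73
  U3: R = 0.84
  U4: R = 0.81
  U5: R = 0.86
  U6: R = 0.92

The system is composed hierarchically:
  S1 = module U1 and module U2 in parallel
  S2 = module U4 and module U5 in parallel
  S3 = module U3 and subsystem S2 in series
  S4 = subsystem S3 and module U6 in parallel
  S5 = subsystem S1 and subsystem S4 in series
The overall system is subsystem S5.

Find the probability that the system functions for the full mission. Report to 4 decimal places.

0.9269

Parallel (U1 and U2): 1 − (1 − 0.780000)(1 − 0.730000) = 0.940600
Parallel (U4 and U5): 1 − (1 − 0.810000)(1 − 0.860000) = 0.973400
Series (U3 and [0.973400]): 0.840000 × 0.973400 = 0.817656
Parallel ([0.817656] and U6): 1 − (1 − 0.817656)(1 − 0.920000) = 0.985412
Series ([0.940600] and [0.985412]): 0.940600 × 0.985412 = 0.9269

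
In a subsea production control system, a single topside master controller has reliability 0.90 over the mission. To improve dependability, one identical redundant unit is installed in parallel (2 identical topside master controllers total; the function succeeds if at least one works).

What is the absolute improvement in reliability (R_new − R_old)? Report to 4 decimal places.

0.0900

R_before = 0.90
R_after = 1 − (1 − 0.90)^2 = 0.9900
ΔR = 0.9900 − 0.90 = 0.0900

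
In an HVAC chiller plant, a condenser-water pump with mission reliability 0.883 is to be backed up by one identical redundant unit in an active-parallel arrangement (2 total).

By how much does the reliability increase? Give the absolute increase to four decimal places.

0.1033

R_before = 0.883
R_after = 1 − (1 − 0.883)^2 = 0.9863
ΔR = 0.9863 − 0.883 = 0.1033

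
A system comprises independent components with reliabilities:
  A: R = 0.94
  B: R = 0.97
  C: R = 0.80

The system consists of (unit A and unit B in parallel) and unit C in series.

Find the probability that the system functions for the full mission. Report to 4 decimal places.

0.7986

Parallel (A and B): 1 − (1 − 0.940000)(1 − 0.970000) = 0.998200
Series ([0.998200] and C): 0.998200 × 0.800000 = 0.7986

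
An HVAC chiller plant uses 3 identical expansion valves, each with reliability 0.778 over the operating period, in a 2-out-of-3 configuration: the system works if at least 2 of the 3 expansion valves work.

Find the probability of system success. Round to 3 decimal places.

R = Σ_{i=2}^{3} C(3,i) p^i (1−p)^{3−i} with p = 0.778
C(3,2)·0.778^2·0.222^1 = 0.40312
C(3,3)·0.778^3·0.222^0 = 0.47091
Sum = 0.874

0.874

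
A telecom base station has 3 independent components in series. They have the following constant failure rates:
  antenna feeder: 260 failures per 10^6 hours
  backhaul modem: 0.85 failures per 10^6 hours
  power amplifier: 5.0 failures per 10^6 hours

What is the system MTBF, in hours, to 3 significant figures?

3760

Series of exponential components: λ_sys = Σ λ_i
λ_sys = 0.00026 + 0.00000085 + 0.0000050 = 2.6585e-04 /h
MTBF = 1 / λ_sys = 3760 h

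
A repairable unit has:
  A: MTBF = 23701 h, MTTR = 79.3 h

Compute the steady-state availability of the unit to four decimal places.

A(A) = MTBF/(MTBF+MTTR) = 23701/(23701+79.3) = 0.9967

0.9967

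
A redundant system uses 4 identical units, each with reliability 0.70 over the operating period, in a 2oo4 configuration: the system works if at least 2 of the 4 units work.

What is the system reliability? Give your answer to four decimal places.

R = Σ_{i=2}^{4} C(4,i) p^i (1−p)^{4−i} with p = 0.70
C(4,2)·0.70^2·0.30^2 = 0.264600
C(4,3)·0.70^3·0.30^1 = 0.411600
C(4,4)·0.70^4·0.30^0 = 0.240100
Sum = 0.9163

0.9163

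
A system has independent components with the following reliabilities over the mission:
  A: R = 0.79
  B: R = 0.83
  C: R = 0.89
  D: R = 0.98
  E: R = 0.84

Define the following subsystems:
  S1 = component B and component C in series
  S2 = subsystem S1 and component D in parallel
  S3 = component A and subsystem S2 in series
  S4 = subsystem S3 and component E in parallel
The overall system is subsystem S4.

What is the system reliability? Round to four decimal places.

0.9657

Series (B and C): 0.830000 × 0.890000 = 0.738700
Parallel ([0.738700] and D): 1 − (1 − 0.738700)(1 − 0.980000) = 0.994774
Series (A and [0.994774]): 0.790000 × 0.994774 = 0.785871
Parallel ([0.785871] and E): 1 − (1 − 0.785871)(1 − 0.840000) = 0.9657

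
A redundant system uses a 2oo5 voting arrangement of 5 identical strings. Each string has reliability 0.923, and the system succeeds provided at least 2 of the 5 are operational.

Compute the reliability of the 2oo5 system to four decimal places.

0.9998

R = Σ_{i=2}^{5} C(5,i) p^i (1−p)^{5−i} with p = 0.923
C(5,2)·0.923^2·0.077^3 = 0.003889
C(5,3)·0.923^3·0.077^2 = 0.046622
C(5,4)·0.923^4·0.077^1 = 0.279426
C(5,5)·0.923^5·0.077^0 = 0.669898
Sum = 0.9998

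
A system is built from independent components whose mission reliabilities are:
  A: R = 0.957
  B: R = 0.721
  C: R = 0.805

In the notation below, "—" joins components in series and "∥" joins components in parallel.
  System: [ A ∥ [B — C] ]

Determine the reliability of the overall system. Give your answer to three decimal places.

Series (B and C): 0.72100 × 0.80500 = 0.58041
Parallel (A and [0.58041]): 1 − (1 − 0.95700)(1 − 0.58041) = 0.982

0.982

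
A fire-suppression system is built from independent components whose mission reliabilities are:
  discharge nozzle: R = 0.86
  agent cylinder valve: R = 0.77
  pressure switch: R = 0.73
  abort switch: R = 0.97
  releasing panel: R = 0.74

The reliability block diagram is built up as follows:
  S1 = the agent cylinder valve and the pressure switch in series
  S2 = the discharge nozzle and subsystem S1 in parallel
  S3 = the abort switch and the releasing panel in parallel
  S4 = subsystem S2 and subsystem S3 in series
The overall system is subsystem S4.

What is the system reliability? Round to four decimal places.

0.9314

Series (agent cylinder valve and pressure switch): 0.770000 × 0.730000 = 0.562100
Parallel (discharge nozzle and [0.562100]): 1 − (1 − 0.860000)(1 − 0.562100) = 0.938694
Parallel (abort switch and releasing panel): 1 − (1 − 0.970000)(1 − 0.740000) = 0.992200
Series ([0.938694] and [0.992200]): 0.938694 × 0.992200 = 0.9314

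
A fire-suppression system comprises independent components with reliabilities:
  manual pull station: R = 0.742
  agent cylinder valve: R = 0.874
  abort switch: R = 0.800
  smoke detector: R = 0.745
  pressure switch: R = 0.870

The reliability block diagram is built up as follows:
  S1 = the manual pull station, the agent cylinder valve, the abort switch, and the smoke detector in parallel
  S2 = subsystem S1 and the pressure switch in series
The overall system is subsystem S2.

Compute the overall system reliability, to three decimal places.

Parallel (manual pull station, agent cylinder valve, abort switch, and smoke detector): 1 − (1 − 0.74200)(1 − 0.87400)(1 − 0.80000)(1 − 0.74500) = 0.99834
Series ([0.99834] and pressure switch): 0.99834 × 0.87000 = 0.869

0.869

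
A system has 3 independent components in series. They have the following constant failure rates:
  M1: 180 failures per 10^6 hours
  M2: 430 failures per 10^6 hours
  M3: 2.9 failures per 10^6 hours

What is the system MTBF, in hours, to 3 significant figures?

1630

Series of exponential components: λ_sys = Σ λ_i
λ_sys = 0.00018 + 0.00043 + 0.0000029 = 6.1290e-04 /h
MTBF = 1 / λ_sys = 1630 h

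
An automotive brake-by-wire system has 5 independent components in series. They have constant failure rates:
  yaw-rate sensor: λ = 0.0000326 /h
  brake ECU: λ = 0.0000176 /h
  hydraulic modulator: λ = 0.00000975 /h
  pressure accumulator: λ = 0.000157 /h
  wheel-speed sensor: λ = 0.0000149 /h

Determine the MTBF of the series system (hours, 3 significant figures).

4310

Series of exponential components: λ_sys = Σ λ_i
λ_sys = 0.0000326 + 0.0000176 + 0.00000975 + 0.000157 + 0.0000149 = 2.3185e-04 /h
MTBF = 1 / λ_sys = 4310 h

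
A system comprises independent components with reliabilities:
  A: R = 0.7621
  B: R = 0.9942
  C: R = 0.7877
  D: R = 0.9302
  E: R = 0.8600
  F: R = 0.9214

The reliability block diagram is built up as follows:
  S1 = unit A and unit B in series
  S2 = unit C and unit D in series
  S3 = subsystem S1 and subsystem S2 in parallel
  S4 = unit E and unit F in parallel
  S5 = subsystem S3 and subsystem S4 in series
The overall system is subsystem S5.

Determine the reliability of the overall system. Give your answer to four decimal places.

0.9249

Series (A and B): 0.762100 × 0.994200 = 0.757680
Series (C and D): 0.787700 × 0.930200 = 0.732719
Parallel ([0.757680] and [0.732719]): 1 − (1 − 0.757680)(1 − 0.732719) = 0.935232
Parallel (E and F): 1 − (1 − 0.860000)(1 − 0.921400) = 0.988996
Series ([0.935232] and [0.988996]): 0.935232 × 0.988996 = 0.9249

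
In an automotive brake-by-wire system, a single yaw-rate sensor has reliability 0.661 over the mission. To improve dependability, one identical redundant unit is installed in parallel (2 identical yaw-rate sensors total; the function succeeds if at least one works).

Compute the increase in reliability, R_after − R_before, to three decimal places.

R_before = 0.661
R_after = 1 − (1 − 0.661)^2 = 0.885
ΔR = 0.885 − 0.661 = 0.224

0.224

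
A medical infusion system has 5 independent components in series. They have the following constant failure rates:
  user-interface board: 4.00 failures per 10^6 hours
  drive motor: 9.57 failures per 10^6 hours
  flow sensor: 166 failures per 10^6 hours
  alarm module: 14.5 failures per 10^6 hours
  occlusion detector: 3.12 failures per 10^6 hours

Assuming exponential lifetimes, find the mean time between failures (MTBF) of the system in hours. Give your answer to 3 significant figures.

Series of exponential components: λ_sys = Σ λ_i
λ_sys = 0.00000400 + 0.00000957 + 0.000166 + 0.0000145 + 0.00000312 = 1.9719e-04 /h
MTBF = 1 / λ_sys = 5070 h

5070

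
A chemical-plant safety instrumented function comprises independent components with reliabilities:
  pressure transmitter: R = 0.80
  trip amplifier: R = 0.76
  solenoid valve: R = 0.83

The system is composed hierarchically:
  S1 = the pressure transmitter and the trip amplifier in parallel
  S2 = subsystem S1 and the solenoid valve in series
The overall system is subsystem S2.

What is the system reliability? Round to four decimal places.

0.7902

Parallel (pressure transmitter and trip amplifier): 1 − (1 − 0.800000)(1 − 0.760000) = 0.952000
Series ([0.952000] and solenoid valve): 0.952000 × 0.830000 = 0.7902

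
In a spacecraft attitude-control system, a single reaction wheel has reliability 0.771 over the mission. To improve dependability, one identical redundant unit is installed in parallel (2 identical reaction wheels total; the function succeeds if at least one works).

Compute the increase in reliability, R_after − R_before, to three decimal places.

0.177

R_before = 0.771
R_after = 1 − (1 − 0.771)^2 = 0.948
ΔR = 0.948 − 0.771 = 0.177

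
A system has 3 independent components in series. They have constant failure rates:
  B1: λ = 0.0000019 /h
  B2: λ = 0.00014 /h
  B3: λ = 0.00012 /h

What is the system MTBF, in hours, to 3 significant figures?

Series of exponential components: λ_sys = Σ λ_i
λ_sys = 0.0000019 + 0.00014 + 0.00012 = 2.6190e-04 /h
MTBF = 1 / λ_sys = 3820 h

3820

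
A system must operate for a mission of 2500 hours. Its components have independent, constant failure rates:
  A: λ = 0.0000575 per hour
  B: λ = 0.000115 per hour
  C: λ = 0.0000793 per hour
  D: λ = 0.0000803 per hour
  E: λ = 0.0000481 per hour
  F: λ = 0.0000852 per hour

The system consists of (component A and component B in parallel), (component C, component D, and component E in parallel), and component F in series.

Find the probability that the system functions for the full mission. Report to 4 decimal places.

R(A) = exp(−0.0000575 × 2500) = 0.866104
R(B) = exp(−0.000115 × 2500) = 0.750137
R(C) = exp(−0.0000793 × 2500) = 0.820165
R(D) = exp(−0.0000803 × 2500) = 0.818117
R(E) = exp(−0.0000481 × 2500) = 0.886699
R(F) = exp(−0.0000852 × 2500) = 0.808156
Parallel (A and B): 1 − (1 − 0.866104)(1 − 0.750137) = 0.966544
Parallel (C, D, and E): 1 − (1 − 0.820165)(1 − 0.818117)(1 − 0.886699) = 0.996294
Series ([0.966544], [0.996294], and F): 0.966544 × 0.996294 × 0.808156 = 0.7782

0.7782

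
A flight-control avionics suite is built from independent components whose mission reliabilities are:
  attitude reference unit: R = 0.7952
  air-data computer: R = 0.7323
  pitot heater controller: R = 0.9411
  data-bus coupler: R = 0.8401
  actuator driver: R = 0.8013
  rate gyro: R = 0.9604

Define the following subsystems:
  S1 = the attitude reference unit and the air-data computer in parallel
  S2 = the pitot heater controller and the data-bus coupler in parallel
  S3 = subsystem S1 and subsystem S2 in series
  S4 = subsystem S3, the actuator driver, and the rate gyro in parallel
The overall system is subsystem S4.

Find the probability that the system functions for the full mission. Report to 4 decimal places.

0.9995

Parallel (attitude reference unit and air-data computer): 1 − (1 − 0.795200)(1 − 0.732300) = 0.945175
Parallel (pitot heater controller and data-bus coupler): 1 − (1 − 0.941100)(1 − 0.840100) = 0.990582
Series ([0.945175] and [0.990582]): 0.945175 × 0.990582 = 0.936273
Parallel ([0.936273], actuator driver, and rate gyro): 1 − (1 − 0.936273)(1 − 0.801300)(1 − 0.960400) = 0.9995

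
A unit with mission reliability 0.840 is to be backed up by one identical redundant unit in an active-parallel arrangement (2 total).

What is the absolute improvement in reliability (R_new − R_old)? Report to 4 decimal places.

R_before = 0.840
R_after = 1 − (1 − 0.840)^2 = 0.9744
ΔR = 0.9744 − 0.840 = 0.1344

0.1344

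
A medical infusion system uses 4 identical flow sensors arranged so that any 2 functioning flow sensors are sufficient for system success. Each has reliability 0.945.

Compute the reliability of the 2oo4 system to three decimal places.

R = Σ_{i=2}^{4} C(4,i) p^i (1−p)^{4−i} with p = 0.945
C(4,2)·0.945^2·0.055^2 = 0.01621
C(4,3)·0.945^3·0.055^1 = 0.18566
C(4,4)·0.945^4·0.055^0 = 0.79749
Sum = 0.999

0.999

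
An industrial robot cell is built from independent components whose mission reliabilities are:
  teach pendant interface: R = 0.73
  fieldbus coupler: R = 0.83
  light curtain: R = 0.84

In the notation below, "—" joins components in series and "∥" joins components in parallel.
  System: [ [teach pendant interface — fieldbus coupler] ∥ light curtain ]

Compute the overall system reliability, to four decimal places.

Series (teach pendant interface and fieldbus coupler): 0.730000 × 0.830000 = 0.605900
Parallel ([0.605900] and light curtain): 1 − (1 − 0.605900)(1 − 0.840000) = 0.9369

0.9369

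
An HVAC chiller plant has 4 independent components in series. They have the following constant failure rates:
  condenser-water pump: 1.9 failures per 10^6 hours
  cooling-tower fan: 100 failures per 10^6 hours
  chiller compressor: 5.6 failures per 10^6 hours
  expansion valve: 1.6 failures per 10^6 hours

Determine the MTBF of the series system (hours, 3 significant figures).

Series of exponential components: λ_sys = Σ λ_i
λ_sys = 0.0000019 + 0.00010 + 0.0000056 + 0.0000016 = 1.0910e-04 /h
MTBF = 1 / λ_sys = 9170 h

9170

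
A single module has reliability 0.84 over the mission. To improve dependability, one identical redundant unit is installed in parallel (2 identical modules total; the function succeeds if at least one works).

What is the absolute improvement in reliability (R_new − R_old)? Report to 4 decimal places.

0.1344

R_before = 0.84
R_after = 1 − (1 − 0.84)^2 = 0.9744
ΔR = 0.9744 − 0.84 = 0.1344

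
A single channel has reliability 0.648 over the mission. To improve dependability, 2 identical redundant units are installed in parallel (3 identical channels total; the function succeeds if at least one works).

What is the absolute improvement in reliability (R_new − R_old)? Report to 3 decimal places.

R_before = 0.648
R_after = 1 − (1 − 0.648)^3 = 0.956
ΔR = 0.956 − 0.648 = 0.308

0.308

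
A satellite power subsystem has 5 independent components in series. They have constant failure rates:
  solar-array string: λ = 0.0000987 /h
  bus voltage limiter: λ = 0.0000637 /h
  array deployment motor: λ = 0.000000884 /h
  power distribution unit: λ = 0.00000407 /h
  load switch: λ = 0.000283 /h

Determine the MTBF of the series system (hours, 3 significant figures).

Series of exponential components: λ_sys = Σ λ_i
λ_sys = 0.0000987 + 0.0000637 + 0.000000884 + 0.00000407 + 0.000283 = 4.5035e-04 /h
MTBF = 1 / λ_sys = 2220 h

2220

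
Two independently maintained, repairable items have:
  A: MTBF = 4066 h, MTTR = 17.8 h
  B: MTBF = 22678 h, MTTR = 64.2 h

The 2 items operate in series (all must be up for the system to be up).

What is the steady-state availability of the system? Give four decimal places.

A(A) = MTBF/(MTBF+MTTR) = 4066/(4066+17.8) = 0.995641
A(B) = MTBF/(MTBF+MTTR) = 22678/(22678+64.2) = 0.997177
Series availability: 0.995641 × 0.997177 = 0.9928

0.9928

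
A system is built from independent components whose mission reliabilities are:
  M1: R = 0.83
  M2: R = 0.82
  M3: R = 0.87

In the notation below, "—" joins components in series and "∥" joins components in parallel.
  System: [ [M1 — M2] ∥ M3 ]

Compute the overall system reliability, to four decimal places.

Series (M1 and M2): 0.830000 × 0.820000 = 0.680600
Parallel ([0.680600] and M3): 1 − (1 − 0.680600)(1 − 0.870000) = 0.9585

0.9585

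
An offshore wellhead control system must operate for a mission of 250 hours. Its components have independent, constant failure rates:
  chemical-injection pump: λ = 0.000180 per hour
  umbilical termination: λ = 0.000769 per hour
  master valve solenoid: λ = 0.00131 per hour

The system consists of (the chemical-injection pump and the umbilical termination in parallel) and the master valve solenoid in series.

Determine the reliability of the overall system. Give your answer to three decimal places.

R(chemical-injection pump) = exp(−0.000180 × 250) = 0.95600
R(umbilical termination) = exp(−0.000769 × 250) = 0.82510
R(master valve solenoid) = exp(−0.00131 × 250) = 0.72072
Parallel (chemical-injection pump and umbilical termination): 1 − (1 − 0.95600)(1 − 0.82510) = 0.99230
Series ([0.99230] and master valve solenoid): 0.99230 × 0.72072 = 0.715

0.715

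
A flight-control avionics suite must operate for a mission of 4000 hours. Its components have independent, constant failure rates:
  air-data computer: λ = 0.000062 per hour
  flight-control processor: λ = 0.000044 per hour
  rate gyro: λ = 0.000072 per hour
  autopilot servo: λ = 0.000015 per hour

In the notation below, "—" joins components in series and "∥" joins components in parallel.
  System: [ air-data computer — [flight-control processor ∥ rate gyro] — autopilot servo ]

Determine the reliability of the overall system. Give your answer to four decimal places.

R(air-data computer) = exp(−0.000062 × 4000) = 0.780360
R(flight-control processor) = exp(−0.000044 × 4000) = 0.838618
R(rate gyro) = exp(−0.000072 × 4000) = 0.749762
R(autopilot servo) = exp(−0.000015 × 4000) = 0.941765
Parallel (flight-control processor and rate gyro): 1 − (1 − 0.838618)(1 − 0.749762) = 0.959616
Series (air-data computer, [0.959616], and autopilot servo): 0.780360 × 0.959616 × 0.941765 = 0.7052

0.7052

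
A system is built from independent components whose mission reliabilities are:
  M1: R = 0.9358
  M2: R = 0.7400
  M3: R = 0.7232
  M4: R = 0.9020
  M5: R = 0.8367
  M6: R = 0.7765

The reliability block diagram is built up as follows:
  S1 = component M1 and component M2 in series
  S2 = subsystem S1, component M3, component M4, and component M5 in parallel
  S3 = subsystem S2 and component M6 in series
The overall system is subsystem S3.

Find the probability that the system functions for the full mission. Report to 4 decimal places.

Series (M1 and M2): 0.935800 × 0.740000 = 0.692492
Parallel ([0.692492], M3, M4, and M5): 1 − (1 − 0.692492)(1 − 0.723200)(1 − 0.902000)(1 − 0.836700) = 0.998638
Series ([0.998638] and M6): 0.998638 × 0.776500 = 0.7754

0.7754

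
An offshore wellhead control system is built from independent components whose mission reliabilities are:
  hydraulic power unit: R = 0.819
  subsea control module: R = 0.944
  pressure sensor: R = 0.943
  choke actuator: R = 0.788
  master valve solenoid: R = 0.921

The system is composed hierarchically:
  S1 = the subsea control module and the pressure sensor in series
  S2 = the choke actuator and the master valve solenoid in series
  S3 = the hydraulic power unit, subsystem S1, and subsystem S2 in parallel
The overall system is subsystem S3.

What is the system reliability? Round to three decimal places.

Series (subsea control module and pressure sensor): 0.94400 × 0.94300 = 0.89019
Series (choke actuator and master valve solenoid): 0.78800 × 0.92100 = 0.72575
Parallel (hydraulic power unit, [0.89019], and [0.72575]): 1 − (1 − 0.81900)(1 − 0.89019)(1 − 0.72575) = 0.995

0.995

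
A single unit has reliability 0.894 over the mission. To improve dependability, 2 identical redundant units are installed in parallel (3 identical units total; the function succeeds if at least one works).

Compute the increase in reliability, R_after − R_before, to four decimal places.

0.1048

R_before = 0.894
R_after = 1 − (1 − 0.894)^3 = 0.9988
ΔR = 0.9988 − 0.894 = 0.1048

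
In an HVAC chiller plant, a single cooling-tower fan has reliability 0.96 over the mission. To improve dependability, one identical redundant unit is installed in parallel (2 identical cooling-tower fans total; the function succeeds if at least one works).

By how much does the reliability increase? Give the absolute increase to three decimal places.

R_before = 0.96
R_after = 1 − (1 − 0.96)^2 = 0.998
ΔR = 0.998 − 0.96 = 0.038

0.038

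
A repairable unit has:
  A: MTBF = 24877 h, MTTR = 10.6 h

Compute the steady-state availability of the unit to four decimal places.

0.9996

A(A) = MTBF/(MTBF+MTTR) = 24877/(24877+10.6) = 0.9996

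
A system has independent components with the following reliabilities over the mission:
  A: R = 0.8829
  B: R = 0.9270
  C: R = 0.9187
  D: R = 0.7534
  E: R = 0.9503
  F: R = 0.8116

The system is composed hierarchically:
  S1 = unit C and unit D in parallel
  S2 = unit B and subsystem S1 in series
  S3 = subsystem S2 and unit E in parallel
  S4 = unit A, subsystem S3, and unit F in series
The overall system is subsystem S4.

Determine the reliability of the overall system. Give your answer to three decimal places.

0.713

Parallel (C and D): 1 − (1 − 0.91870)(1 − 0.75340) = 0.97995
Series (B and [0.97995]): 0.92700 × 0.97995 = 0.90841
Parallel ([0.90841] and E): 1 − (1 − 0.90841)(1 − 0.95030) = 0.99545
Series (A, [0.99545], and F): 0.88290 × 0.99545 × 0.81160 = 0.713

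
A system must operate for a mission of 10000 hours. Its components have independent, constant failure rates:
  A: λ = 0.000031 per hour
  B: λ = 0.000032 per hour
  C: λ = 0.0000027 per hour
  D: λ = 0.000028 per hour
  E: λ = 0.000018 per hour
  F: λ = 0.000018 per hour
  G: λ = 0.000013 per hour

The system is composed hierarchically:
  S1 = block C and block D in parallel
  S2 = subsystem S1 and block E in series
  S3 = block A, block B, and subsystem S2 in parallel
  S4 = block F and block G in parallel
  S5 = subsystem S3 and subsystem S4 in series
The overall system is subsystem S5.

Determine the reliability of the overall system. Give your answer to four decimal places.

0.9677

R(A) = exp(−0.000031 × 10000) = 0.733447
R(B) = exp(−0.000032 × 10000) = 0.726149
R(C) = exp(−0.0000027 × 10000) = 0.973361
R(D) = exp(−0.000028 × 10000) = 0.755784
R(E) = exp(−0.000018 × 10000) = 0.835270
R(F) = exp(−0.000018 × 10000) = 0.835270
R(G) = exp(−0.000013 × 10000) = 0.878095
Parallel (C and D): 1 − (1 − 0.973361)(1 − 0.755784) = 0.993494
Series ([0.993494] and E): 0.993494 × 0.835270 = 0.829836
Parallel (A, B, and [0.829836]): 1 − (1 − 0.733447)(1 − 0.726149)(1 − 0.829836) = 0.987579
Parallel (F and G): 1 − (1 − 0.835270)(1 − 0.878095) = 0.979919
Series ([0.987579] and [0.979919]): 0.987579 × 0.979919 = 0.9677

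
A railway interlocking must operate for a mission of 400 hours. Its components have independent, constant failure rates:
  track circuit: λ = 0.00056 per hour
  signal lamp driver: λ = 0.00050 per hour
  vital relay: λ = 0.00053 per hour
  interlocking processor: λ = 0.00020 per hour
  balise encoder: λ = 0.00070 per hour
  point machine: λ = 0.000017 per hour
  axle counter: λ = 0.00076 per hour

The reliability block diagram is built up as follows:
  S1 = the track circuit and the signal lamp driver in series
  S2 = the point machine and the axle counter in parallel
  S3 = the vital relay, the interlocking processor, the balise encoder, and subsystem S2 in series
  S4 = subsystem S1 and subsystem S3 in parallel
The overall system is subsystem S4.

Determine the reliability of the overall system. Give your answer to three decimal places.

R(track circuit) = exp(−0.00056 × 400) = 0.79932
R(signal lamp driver) = exp(−0.00050 × 400) = 0.81873
R(vital relay) = exp(−0.00053 × 400) = 0.80896
R(interlocking processor) = exp(−0.00020 × 400) = 0.92312
R(balise encoder) = exp(−0.00070 × 400) = 0.75578
R(point machine) = exp(−0.000017 × 400) = 0.99322
R(axle counter) = exp(−0.00076 × 400) = 0.73786
Series (track circuit and signal lamp driver): 0.79932 × 0.81873 = 0.65443
Parallel (point machine and axle counter): 1 − (1 − 0.99322)(1 − 0.73786) = 0.99822
Series (vital relay, interlocking processor, balise encoder, and [0.99822]): 0.80896 × 0.92312 × 0.75578 × 0.99822 = 0.56339
Parallel ([0.65443] and [0.56339]): 1 − (1 − 0.65443)(1 − 0.56339) = 0.849

0.849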